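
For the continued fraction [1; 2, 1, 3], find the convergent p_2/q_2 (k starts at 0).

4/3

Using pₖ = aₖpₖ₋₁ + pₖ₋₂, qₖ = aₖqₖ₋₁ + qₖ₋₂ (with p₋₁=1, p₋₂=0, q₋₁=0, q₋₂=1):
  k=0: a=1, p=1, q=1
  k=1: a=2, p=3, q=2
  k=2: a=1, p=4, q=3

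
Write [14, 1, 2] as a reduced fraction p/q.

44/3

Using pₖ = aₖpₖ₋₁ + pₖ₋₂ and qₖ = aₖqₖ₋₁ + qₖ₋₂:
  k=0: a=14, p=14, q=1
  k=1: a=1, p=15, q=1
  k=2: a=2, p=44, q=3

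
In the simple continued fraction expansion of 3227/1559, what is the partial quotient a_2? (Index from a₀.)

3227 = 2·1559 + 109   →  a_0 = 2
1559 = 14·109 + 33   →  a_1 = 14
109 = 3·33 + 10   →  a_2 = 3

3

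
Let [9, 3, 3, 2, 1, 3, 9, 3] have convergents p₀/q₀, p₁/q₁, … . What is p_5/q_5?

Using pₖ = aₖpₖ₋₁ + pₖ₋₂, qₖ = aₖqₖ₋₁ + qₖ₋₂ (with p₋₁=1, p₋₂=0, q₋₁=0, q₋₂=1):
  k=0: a=9, p=9, q=1
  k=1: a=3, p=28, q=3
  k=2: a=3, p=93, q=10
  k=3: a=2, p=214, q=23
  k=4: a=1, p=307, q=33
  k=5: a=3, p=1135, q=122

1135/122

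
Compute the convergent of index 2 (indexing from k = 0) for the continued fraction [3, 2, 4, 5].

Using pₖ = aₖpₖ₋₁ + pₖ₋₂, qₖ = aₖqₖ₋₁ + qₖ₋₂ (with p₋₁=1, p₋₂=0, q₋₁=0, q₋₂=1):
  k=0: a=3, p=3, q=1
  k=1: a=2, p=7, q=2
  k=2: a=4, p=31, q=9

31/9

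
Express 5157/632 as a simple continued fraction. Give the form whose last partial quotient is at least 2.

[8; 6, 3, 1, 7, 1, 2]

5157 = 8*632 + 101
632 = 6*101 + 26
101 = 3*26 + 23
26 = 1*23 + 3
23 = 7*3 + 2
3 = 1*2 + 1
2 = 2*1 + 0  (stop)
So 5157/632 = [8; 6, 3, 1, 7, 1, 2].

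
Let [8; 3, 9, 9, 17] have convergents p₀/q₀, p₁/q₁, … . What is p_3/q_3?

Using pₖ = aₖpₖ₋₁ + pₖ₋₂, qₖ = aₖqₖ₋₁ + qₖ₋₂ (with p₋₁=1, p₋₂=0, q₋₁=0, q₋₂=1):
  k=0: a=8, p=8, q=1
  k=1: a=3, p=25, q=3
  k=2: a=9, p=233, q=28
  k=3: a=9, p=2122, q=255

2122/255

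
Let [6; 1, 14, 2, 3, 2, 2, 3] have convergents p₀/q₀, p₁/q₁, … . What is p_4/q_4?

Using pₖ = aₖpₖ₋₁ + pₖ₋₂, qₖ = aₖqₖ₋₁ + qₖ₋₂ (with p₋₁=1, p₋₂=0, q₋₁=0, q₋₂=1):
  k=0: a=6, p=6, q=1
  k=1: a=1, p=7, q=1
  k=2: a=14, p=104, q=15
  k=3: a=2, p=215, q=31
  k=4: a=3, p=749, q=108

749/108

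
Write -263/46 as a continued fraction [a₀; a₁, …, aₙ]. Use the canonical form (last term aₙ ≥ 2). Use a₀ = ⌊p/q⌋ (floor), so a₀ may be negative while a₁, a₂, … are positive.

-263 = -6·46 + 13
46 = 3·13 + 7
13 = 1·7 + 6
7 = 1·6 + 1
6 = 6·1 + 0  (stop)
So -263/46 = [-6; 3, 1, 1, 6].

[-6; 3, 1, 1, 6]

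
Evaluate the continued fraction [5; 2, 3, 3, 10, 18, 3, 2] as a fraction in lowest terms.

Using pₖ = aₖpₖ₋₁ + pₖ₋₂ and qₖ = aₖqₖ₋₁ + qₖ₋₂:
  k=0: a=5, p=5, q=1
  k=1: a=2, p=11, q=2
  k=2: a=3, p=38, q=7
  k=3: a=3, p=125, q=23
  k=4: a=10, p=1288, q=237
  k=5: a=18, p=23309, q=4289
  k=6: a=3, p=71215, q=13104
  k=7: a=2, p=165739, q=30497

165739/30497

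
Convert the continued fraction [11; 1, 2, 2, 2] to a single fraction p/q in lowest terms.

199/17

Fold from the inside: start with 2/1.
  2 + 1/2 = 5/2
  2 + 2/5 = 12/5
  1 + 5/12 = 17/12
  11 + 12/17 = 199/17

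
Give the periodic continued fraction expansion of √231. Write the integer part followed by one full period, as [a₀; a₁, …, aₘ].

a₀ = ⌊√231⌋ = 15.

[15; 5, 30]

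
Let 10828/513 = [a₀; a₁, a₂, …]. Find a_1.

10828 = 21·513 + 55   →  a_0 = 21
513 = 9·55 + 18   →  a_1 = 9

9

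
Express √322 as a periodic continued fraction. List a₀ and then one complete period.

a₀ = ⌊√322⌋ = 17.
With m₀=0, d₀=1 and mₖ₊₁ = dₖaₖ − mₖ, dₖ₊₁ = (n − mₖ₊₁²)/dₖ, aₖ₊₁ = ⌊(a₀+mₖ₊₁)/dₖ₊₁⌋:
  k=1: m=17, d=33, a=1
  k=2: m=16, d=2, a=16
  k=3: m=16, d=33, a=1
  k=4: m=17, d=1, a=34
d=1 and a=2a₀=34 at k=4, so the next step gives (m, d) = (17, 33) again — its k=1 value — and the period has length 4.

[17; 1, 16, 1, 34]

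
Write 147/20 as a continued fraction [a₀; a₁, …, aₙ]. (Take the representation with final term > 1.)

[7; 2, 1, 6]

147 = 7·20 + 7
20 = 2·7 + 6
7 = 1·6 + 1
6 = 6·1 + 0  (stop)
So 147/20 = [7; 2, 1, 6].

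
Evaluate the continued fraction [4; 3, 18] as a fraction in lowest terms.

238/55

Using pₖ = aₖpₖ₋₁ + pₖ₋₂ and qₖ = aₖqₖ₋₁ + qₖ₋₂:
  k=0: a=4, p=4, q=1
  k=1: a=3, p=13, q=3
  k=2: a=18, p=238, q=55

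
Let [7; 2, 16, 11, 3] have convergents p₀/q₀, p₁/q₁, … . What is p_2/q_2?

Using pₖ = aₖpₖ₋₁ + pₖ₋₂, qₖ = aₖqₖ₋₁ + qₖ₋₂ (with p₋₁=1, p₋₂=0, q₋₁=0, q₋₂=1):
  k=0: a=7, p=7, q=1
  k=1: a=2, p=15, q=2
  k=2: a=16, p=247, q=33

247/33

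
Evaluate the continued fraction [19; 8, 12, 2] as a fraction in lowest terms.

3863/202

Using pₖ = aₖpₖ₋₁ + pₖ₋₂ and qₖ = aₖqₖ₋₁ + qₖ₋₂:
  k=0: a=19, p=19, q=1
  k=1: a=8, p=153, q=8
  k=2: a=12, p=1855, q=97
  k=3: a=2, p=3863, q=202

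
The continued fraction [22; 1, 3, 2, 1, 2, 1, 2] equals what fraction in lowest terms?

Using pₖ = aₖpₖ₋₁ + pₖ₋₂ and qₖ = aₖqₖ₋₁ + qₖ₋₂:
  k=0: a=22, p=22, q=1
  k=1: a=1, p=23, q=1
  k=2: a=3, p=91, q=4
  k=3: a=2, p=205, q=9
  k=4: a=1, p=296, q=13
  k=5: a=2, p=797, q=35
  k=6: a=1, p=1093, q=48
  k=7: a=2, p=2983, q=131

2983/131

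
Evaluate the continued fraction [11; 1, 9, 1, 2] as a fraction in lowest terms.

Fold from the inside: start with 2/1.
  1 + 1/2 = 3/2
  9 + 2/3 = 29/3
  1 + 3/29 = 32/29
  11 + 29/32 = 381/32

381/32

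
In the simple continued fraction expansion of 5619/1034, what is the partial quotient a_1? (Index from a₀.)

5619 = 5·1034 + 449   →  a_0 = 5
1034 = 2·449 + 136   →  a_1 = 2

2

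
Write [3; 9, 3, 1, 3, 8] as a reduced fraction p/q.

Using pₖ = aₖpₖ₋₁ + pₖ₋₂ and qₖ = aₖqₖ₋₁ + qₖ₋₂:
  k=0: a=3, p=3, q=1
  k=1: a=9, p=28, q=9
  k=2: a=3, p=87, q=28
  k=3: a=1, p=115, q=37
  k=4: a=3, p=432, q=139
  k=5: a=8, p=3571, q=1149

3571/1149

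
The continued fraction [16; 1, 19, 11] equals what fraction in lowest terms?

Using pₖ = aₖpₖ₋₁ + pₖ₋₂ and qₖ = aₖqₖ₋₁ + qₖ₋₂:
  k=0: a=16, p=16, q=1
  k=1: a=1, p=17, q=1
  k=2: a=19, p=339, q=20
  k=3: a=11, p=3746, q=221

3746/221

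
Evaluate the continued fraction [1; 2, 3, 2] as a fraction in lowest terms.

23/16

Using pₖ = aₖpₖ₋₁ + pₖ₋₂ and qₖ = aₖqₖ₋₁ + qₖ₋₂:
  k=0: a=1, p=1, q=1
  k=1: a=2, p=3, q=2
  k=2: a=3, p=10, q=7
  k=3: a=2, p=23, q=16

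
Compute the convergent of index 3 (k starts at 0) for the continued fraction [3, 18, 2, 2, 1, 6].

Using pₖ = aₖpₖ₋₁ + pₖ₋₂, qₖ = aₖqₖ₋₁ + qₖ₋₂ (with p₋₁=1, p₋₂=0, q₋₁=0, q₋₂=1):
  k=0: a=3, p=3, q=1
  k=1: a=18, p=55, q=18
  k=2: a=2, p=113, q=37
  k=3: a=2, p=281, q=92

281/92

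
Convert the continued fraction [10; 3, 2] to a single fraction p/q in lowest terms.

72/7

Using pₖ = aₖpₖ₋₁ + pₖ₋₂ and qₖ = aₖqₖ₋₁ + qₖ₋₂:
  k=0: a=10, p=10, q=1
  k=1: a=3, p=31, q=3
  k=2: a=2, p=72, q=7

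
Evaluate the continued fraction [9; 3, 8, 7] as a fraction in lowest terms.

1659/178

Using pₖ = aₖpₖ₋₁ + pₖ₋₂ and qₖ = aₖqₖ₋₁ + qₖ₋₂:
  k=0: a=9, p=9, q=1
  k=1: a=3, p=28, q=3
  k=2: a=8, p=233, q=25
  k=3: a=7, p=1659, q=178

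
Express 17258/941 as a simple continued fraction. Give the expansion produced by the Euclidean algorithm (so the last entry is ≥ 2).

17258 = 18·941 + 320
941 = 2·320 + 301
320 = 1·301 + 19
301 = 15·19 + 16
19 = 1·16 + 3
16 = 5·3 + 1
3 = 3·1 + 0  (stop)
So 17258/941 = [18; 2, 1, 15, 1, 5, 3].

[18; 2, 1, 15, 1, 5, 3]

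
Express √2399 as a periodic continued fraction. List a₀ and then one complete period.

a₀ = ⌊√2399⌋ = 48.

[48; 1, 47, 1, 96]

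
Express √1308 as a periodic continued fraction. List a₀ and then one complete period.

a₀ = ⌊√1308⌋ = 36.
With m₀=0, d₀=1 and mₖ₊₁ = dₖaₖ − mₖ, dₖ₊₁ = (n − mₖ₊₁²)/dₖ, aₖ₊₁ = ⌊(a₀+mₖ₊₁)/dₖ₊₁⌋:
  k=1: m=36, d=12, a=6
  k=2: m=36, d=1, a=72
d=1 and a=2a₀=72 at k=2, so the next step gives (m, d) = (36, 12) again — its k=1 value — and the period has length 2.

[36; 6, 72]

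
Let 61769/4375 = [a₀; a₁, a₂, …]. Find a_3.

61769 = 14·4375 + 519   →  a_0 = 14
4375 = 8·519 + 223   →  a_1 = 8
519 = 2·223 + 73   →  a_2 = 2
223 = 3·73 + 4   →  a_3 = 3

3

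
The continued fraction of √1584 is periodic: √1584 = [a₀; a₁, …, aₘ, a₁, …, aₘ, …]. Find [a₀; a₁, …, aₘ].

[39; 1, 3, 1, 78]

a₀ = ⌊√1584⌋ = 39.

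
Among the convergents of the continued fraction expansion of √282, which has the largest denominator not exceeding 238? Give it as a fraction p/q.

√282 = [16; 1, 3, 1, 4, 1, 3, 1, 32, …] (period length 8).
Convergents:
  p_0/q_0 = 16/1
  p_1/q_1 = 17/1
  p_2/q_2 = 67/4
  p_3/q_3 = 84/5
  p_4/q_4 = 403/24
  p_5/q_5 = 487/29
  p_6/q_6 = 1864/111
  p_7/q_7 = 2351/140
  p_8/q_8 = 77096/4591
q_7 = 140 ≤ 238 < 4591 = q_8, so the answer is 2351/140.

2351/140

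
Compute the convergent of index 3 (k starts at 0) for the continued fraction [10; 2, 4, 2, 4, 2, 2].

Using pₖ = aₖpₖ₋₁ + pₖ₋₂, qₖ = aₖqₖ₋₁ + qₖ₋₂ (with p₋₁=1, p₋₂=0, q₋₁=0, q₋₂=1):
  k=0: a=10, p=10, q=1
  k=1: a=2, p=21, q=2
  k=2: a=4, p=94, q=9
  k=3: a=2, p=209, q=20

209/20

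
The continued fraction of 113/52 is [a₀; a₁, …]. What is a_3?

113 = 2·52 + 9   →  a_0 = 2
52 = 5·9 + 7   →  a_1 = 5
9 = 1·7 + 2   →  a_2 = 1
7 = 3·2 + 1   →  a_3 = 3

3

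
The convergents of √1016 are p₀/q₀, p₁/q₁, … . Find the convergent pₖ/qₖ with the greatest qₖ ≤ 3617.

113761/3569

√1016 = [31; 1, 6, 1, 62, …] (period length 4).
Convergents:
  p_0/q_0 = 31/1
  p_1/q_1 = 32/1
  p_2/q_2 = 223/7
  p_3/q_3 = 255/8
  p_4/q_4 = 16033/503
  p_5/q_5 = 16288/511
  p_6/q_6 = 113761/3569
  p_7/q_7 = 130049/4080
q_6 = 3569 ≤ 3617 < 4080 = q_7, so the answer is 113761/3569.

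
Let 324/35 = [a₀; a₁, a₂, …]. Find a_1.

324 = 9·35 + 9   →  a_0 = 9
35 = 3·9 + 8   →  a_1 = 3

3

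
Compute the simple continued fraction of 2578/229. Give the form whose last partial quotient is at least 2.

2578 = 11×229 + 59
229 = 3×59 + 52
59 = 1×52 + 7
52 = 7×7 + 3
7 = 2×3 + 1
3 = 3×1 + 0  (stop)
So 2578/229 = [11; 3, 1, 7, 2, 3].

[11; 3, 1, 7, 2, 3]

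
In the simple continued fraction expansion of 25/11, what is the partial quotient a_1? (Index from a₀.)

25 = 2·11 + 3   →  a_0 = 2
11 = 3·3 + 2   →  a_1 = 3

3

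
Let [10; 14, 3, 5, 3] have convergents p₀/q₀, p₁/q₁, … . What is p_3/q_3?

Using pₖ = aₖpₖ₋₁ + pₖ₋₂, qₖ = aₖqₖ₋₁ + qₖ₋₂ (with p₋₁=1, p₋₂=0, q₋₁=0, q₋₂=1):
  k=0: a=10, p=10, q=1
  k=1: a=14, p=141, q=14
  k=2: a=3, p=433, q=43
  k=3: a=5, p=2306, q=229

2306/229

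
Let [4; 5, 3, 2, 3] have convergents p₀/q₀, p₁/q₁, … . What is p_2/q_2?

Using pₖ = aₖpₖ₋₁ + pₖ₋₂, qₖ = aₖqₖ₋₁ + qₖ₋₂ (with p₋₁=1, p₋₂=0, q₋₁=0, q₋₂=1):
  k=0: a=4, p=4, q=1
  k=1: a=5, p=21, q=5
  k=2: a=3, p=67, q=16

67/16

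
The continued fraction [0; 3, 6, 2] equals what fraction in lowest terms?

13/41

Fold from the inside: start with 2/1.
  6 + 1/2 = 13/2
  3 + 2/13 = 41/13
  0 + 13/41 = 13/41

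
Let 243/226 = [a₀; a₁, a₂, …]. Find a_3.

2

243 = 1·226 + 17   →  a_0 = 1
226 = 13·17 + 5   →  a_1 = 13
17 = 3·5 + 2   →  a_2 = 3
5 = 2·2 + 1   →  a_3 = 2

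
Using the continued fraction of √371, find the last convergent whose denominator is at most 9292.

64853/3367

√371 = [19; 3, 1, 4, 1, 3, 38, …] (period length 6).
Convergents:
  p_0/q_0 = 19/1
  p_1/q_1 = 58/3
  p_2/q_2 = 77/4
  p_3/q_3 = 366/19
  p_4/q_4 = 443/23
  p_5/q_5 = 1695/88
  p_6/q_6 = 64853/3367
  p_7/q_7 = 196254/10189
q_6 = 3367 ≤ 9292 < 10189 = q_7, so the answer is 64853/3367.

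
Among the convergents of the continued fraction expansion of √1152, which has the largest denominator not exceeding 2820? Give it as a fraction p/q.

39202/1155

√1152 = [33; 1, 15, 1, 66, …] (period length 4).
Convergents:
  p_0/q_0 = 33/1
  p_1/q_1 = 34/1
  p_2/q_2 = 543/16
  p_3/q_3 = 577/17
  p_4/q_4 = 38625/1138
  p_5/q_5 = 39202/1155
  p_6/q_6 = 626655/18463
q_5 = 1155 ≤ 2820 < 18463 = q_6, so the answer is 39202/1155.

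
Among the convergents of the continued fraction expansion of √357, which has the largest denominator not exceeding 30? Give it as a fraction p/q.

√357 = [18; 1, 8, 2, 8, 1, 36, …] (period length 6).
Convergents:
  p_0/q_0 = 18/1
  p_1/q_1 = 19/1
  p_2/q_2 = 170/9
  p_3/q_3 = 359/19
  p_4/q_4 = 3042/161
q_3 = 19 ≤ 30 < 161 = q_4, so the answer is 359/19.

359/19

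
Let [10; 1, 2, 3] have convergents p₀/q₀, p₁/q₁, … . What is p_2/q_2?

32/3

Using pₖ = aₖpₖ₋₁ + pₖ₋₂, qₖ = aₖqₖ₋₁ + qₖ₋₂ (with p₋₁=1, p₋₂=0, q₋₁=0, q₋₂=1):
  k=0: a=10, p=10, q=1
  k=1: a=1, p=11, q=1
  k=2: a=2, p=32, q=3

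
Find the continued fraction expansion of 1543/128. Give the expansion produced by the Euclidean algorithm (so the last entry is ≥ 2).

[12; 18, 3, 2]

1543 = 12·128 + 7
128 = 18·7 + 2
7 = 3·2 + 1
2 = 2·1 + 0  (stop)
So 1543/128 = [12; 18, 3, 2].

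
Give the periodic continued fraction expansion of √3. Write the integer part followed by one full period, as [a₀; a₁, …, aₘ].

[1; 1, 2]

a₀ = ⌊√3⌋ = 1.
With m₀=0, d₀=1 and mₖ₊₁ = dₖaₖ − mₖ, dₖ₊₁ = (n − mₖ₊₁²)/dₖ, aₖ₊₁ = ⌊(a₀+mₖ₊₁)/dₖ₊₁⌋:
  k=1: m=1, d=2, a=1
  k=2: m=1, d=1, a=2
d=1 and a=2a₀=2 at k=2, so the next step gives (m, d) = (1, 2) again — its k=1 value — and the period has length 2.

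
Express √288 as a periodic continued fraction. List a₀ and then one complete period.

[16; 1, 32]

a₀ = ⌊√288⌋ = 16.
With m₀=0, d₀=1 and mₖ₊₁ = dₖaₖ − mₖ, dₖ₊₁ = (n − mₖ₊₁²)/dₖ, aₖ₊₁ = ⌊(a₀+mₖ₊₁)/dₖ₊₁⌋:
  k=1: m=16, d=32, a=1
  k=2: m=16, d=1, a=32
d=1 and a=2a₀=32 at k=2, so the next step gives (m, d) = (16, 32) again — its k=1 value — and the period has length 2.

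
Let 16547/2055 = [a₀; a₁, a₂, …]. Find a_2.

16547 = 8·2055 + 107   →  a_0 = 8
2055 = 19·107 + 22   →  a_1 = 19
107 = 4·22 + 19   →  a_2 = 4

4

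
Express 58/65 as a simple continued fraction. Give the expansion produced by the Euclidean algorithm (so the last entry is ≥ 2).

[0; 1, 8, 3, 2]

58 = 0·65 + 58
65 = 1·58 + 7
58 = 8·7 + 2
7 = 3·2 + 1
2 = 2·1 + 0  (stop)
So 58/65 = [0; 1, 8, 3, 2].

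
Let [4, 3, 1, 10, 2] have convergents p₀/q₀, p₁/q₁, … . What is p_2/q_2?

17/4

Using pₖ = aₖpₖ₋₁ + pₖ₋₂, qₖ = aₖqₖ₋₁ + qₖ₋₂ (with p₋₁=1, p₋₂=0, q₋₁=0, q₋₂=1):
  k=0: a=4, p=4, q=1
  k=1: a=3, p=13, q=3
  k=2: a=1, p=17, q=4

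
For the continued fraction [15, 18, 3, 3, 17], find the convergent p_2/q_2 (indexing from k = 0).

828/55

Using pₖ = aₖpₖ₋₁ + pₖ₋₂, qₖ = aₖqₖ₋₁ + qₖ₋₂ (with p₋₁=1, p₋₂=0, q₋₁=0, q₋₂=1):
  k=0: a=15, p=15, q=1
  k=1: a=18, p=271, q=18
  k=2: a=3, p=828, q=55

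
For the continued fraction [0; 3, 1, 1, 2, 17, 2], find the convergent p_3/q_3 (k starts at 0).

2/7

Using pₖ = aₖpₖ₋₁ + pₖ₋₂, qₖ = aₖqₖ₋₁ + qₖ₋₂ (with p₋₁=1, p₋₂=0, q₋₁=0, q₋₂=1):
  k=0: a=0, p=0, q=1
  k=1: a=3, p=1, q=3
  k=2: a=1, p=1, q=4
  k=3: a=1, p=2, q=7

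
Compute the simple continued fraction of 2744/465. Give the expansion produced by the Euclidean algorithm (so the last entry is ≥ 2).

2744 = 5*465 + 419
465 = 1*419 + 46
419 = 9*46 + 5
46 = 9*5 + 1
5 = 5*1 + 0  (stop)
So 2744/465 = [5; 1, 9, 9, 5].

[5; 1, 9, 9, 5]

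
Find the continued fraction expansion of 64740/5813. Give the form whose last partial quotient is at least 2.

[11; 7, 3, 2, 2, 6, 3, 2]

64740 = 11*5813 + 797
5813 = 7*797 + 234
797 = 3*234 + 95
234 = 2*95 + 44
95 = 2*44 + 7
44 = 6*7 + 2
7 = 3*2 + 1
2 = 2*1 + 0  (stop)
So 64740/5813 = [11; 7, 3, 2, 2, 6, 3, 2].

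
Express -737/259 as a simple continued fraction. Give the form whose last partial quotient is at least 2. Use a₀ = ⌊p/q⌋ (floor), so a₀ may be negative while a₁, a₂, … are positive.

-737 = -3·259 + 40
259 = 6·40 + 19
40 = 2·19 + 2
19 = 9·2 + 1
2 = 2·1 + 0  (stop)
So -737/259 = [-3; 6, 2, 9, 2].

[-3; 6, 2, 9, 2]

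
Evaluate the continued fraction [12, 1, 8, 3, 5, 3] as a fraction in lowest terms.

6124/475

Using pₖ = aₖpₖ₋₁ + pₖ₋₂ and qₖ = aₖqₖ₋₁ + qₖ₋₂:
  k=0: a=12, p=12, q=1
  k=1: a=1, p=13, q=1
  k=2: a=8, p=116, q=9
  k=3: a=3, p=361, q=28
  k=4: a=5, p=1921, q=149
  k=5: a=3, p=6124, q=475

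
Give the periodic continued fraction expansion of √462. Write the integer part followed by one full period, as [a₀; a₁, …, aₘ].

a₀ = ⌊√462⌋ = 21.
With m₀=0, d₀=1 and mₖ₊₁ = dₖaₖ − mₖ, dₖ₊₁ = (n − mₖ₊₁²)/dₖ, aₖ₊₁ = ⌊(a₀+mₖ₊₁)/dₖ₊₁⌋:
  k=1: m=21, d=21, a=2
  k=2: m=21, d=1, a=42
d=1 and a=2a₀=42 at k=2, so the next step gives (m, d) = (21, 21) again — its k=1 value — and the period has length 2.

[21; 2, 42]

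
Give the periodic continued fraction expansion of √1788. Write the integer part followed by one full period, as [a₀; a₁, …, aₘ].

a₀ = ⌊√1788⌋ = 42.
With m₀=0, d₀=1 and mₖ₊₁ = dₖaₖ − mₖ, dₖ₊₁ = (n − mₖ₊₁²)/dₖ, aₖ₊₁ = ⌊(a₀+mₖ₊₁)/dₖ₊₁⌋:
  k=1: m=42, d=24, a=3
  k=2: m=30, d=37, a=1
  k=3: m=7, d=47, a=1
  k=4: m=40, d=4, a=20
  k=5: m=40, d=47, a=1
  k=6: m=7, d=37, a=1
  k=7: m=30, d=24, a=3
  k=8: m=42, d=1, a=84
d=1 and a=2a₀=84 at k=8, so the next step gives (m, d) = (42, 24) again — its k=1 value — and the period has length 8.

[42; 3, 1, 1, 20, 1, 1, 3, 84]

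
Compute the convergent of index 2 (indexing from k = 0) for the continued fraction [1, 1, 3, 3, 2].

7/4

Using pₖ = aₖpₖ₋₁ + pₖ₋₂, qₖ = aₖqₖ₋₁ + qₖ₋₂ (with p₋₁=1, p₋₂=0, q₋₁=0, q₋₂=1):
  k=0: a=1, p=1, q=1
  k=1: a=1, p=2, q=1
  k=2: a=3, p=7, q=4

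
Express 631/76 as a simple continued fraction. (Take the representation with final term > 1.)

[8; 3, 3, 3, 2]

631 = 8*76 + 23
76 = 3*23 + 7
23 = 3*7 + 2
7 = 3*2 + 1
2 = 2*1 + 0  (stop)
So 631/76 = [8; 3, 3, 3, 2].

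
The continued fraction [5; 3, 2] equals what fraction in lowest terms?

37/7

Fold from the inside: start with 2/1.
  3 + 1/2 = 7/2
  5 + 2/7 = 37/7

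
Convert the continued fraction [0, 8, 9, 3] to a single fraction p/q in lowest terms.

Using pₖ = aₖpₖ₋₁ + pₖ₋₂ and qₖ = aₖqₖ₋₁ + qₖ₋₂:
  k=0: a=0, p=0, q=1
  k=1: a=8, p=1, q=8
  k=2: a=9, p=9, q=73
  k=3: a=3, p=28, q=227

28/227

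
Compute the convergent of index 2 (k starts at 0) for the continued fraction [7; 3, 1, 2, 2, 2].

Using pₖ = aₖpₖ₋₁ + pₖ₋₂, qₖ = aₖqₖ₋₁ + qₖ₋₂ (with p₋₁=1, p₋₂=0, q₋₁=0, q₋₂=1):
  k=0: a=7, p=7, q=1
  k=1: a=3, p=22, q=3
  k=2: a=1, p=29, q=4

29/4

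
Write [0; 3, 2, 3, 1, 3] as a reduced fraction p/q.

Fold from the inside: start with 3/1.
  1 + 1/3 = 4/3
  3 + 3/4 = 15/4
  2 + 4/15 = 34/15
  3 + 15/34 = 117/34
  0 + 34/117 = 34/117

34/117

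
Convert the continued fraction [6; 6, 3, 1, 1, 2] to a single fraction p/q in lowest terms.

Fold from the inside: start with 2/1.
  1 + 1/2 = 3/2
  1 + 2/3 = 5/3
  3 + 3/5 = 18/5
  6 + 5/18 = 113/18
  6 + 18/113 = 696/113

696/113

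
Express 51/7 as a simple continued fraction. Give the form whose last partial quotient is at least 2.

51 = 7×7 + 2
7 = 3×2 + 1
2 = 2×1 + 0  (stop)
So 51/7 = [7; 3, 2].

[7; 3, 2]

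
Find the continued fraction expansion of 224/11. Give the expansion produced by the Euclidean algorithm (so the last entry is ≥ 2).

224 = 20*11 + 4
11 = 2*4 + 3
4 = 1*3 + 1
3 = 3*1 + 0  (stop)
So 224/11 = [20; 2, 1, 3].

[20; 2, 1, 3]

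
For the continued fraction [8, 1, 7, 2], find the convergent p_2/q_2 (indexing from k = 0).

71/8

Using pₖ = aₖpₖ₋₁ + pₖ₋₂, qₖ = aₖqₖ₋₁ + qₖ₋₂ (with p₋₁=1, p₋₂=0, q₋₁=0, q₋₂=1):
  k=0: a=8, p=8, q=1
  k=1: a=1, p=9, q=1
  k=2: a=7, p=71, q=8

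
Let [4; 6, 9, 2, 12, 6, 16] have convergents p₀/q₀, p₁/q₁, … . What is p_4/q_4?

Using pₖ = aₖpₖ₋₁ + pₖ₋₂, qₖ = aₖqₖ₋₁ + qₖ₋₂ (with p₋₁=1, p₋₂=0, q₋₁=0, q₋₂=1):
  k=0: a=4, p=4, q=1
  k=1: a=6, p=25, q=6
  k=2: a=9, p=229, q=55
  k=3: a=2, p=483, q=116
  k=4: a=12, p=6025, q=1447

6025/1447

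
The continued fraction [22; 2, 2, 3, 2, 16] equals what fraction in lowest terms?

14365/641

Fold from the inside: start with 16/1.
  2 + 1/16 = 33/16
  3 + 16/33 = 115/33
  2 + 33/115 = 263/115
  2 + 115/263 = 641/263
  22 + 263/641 = 14365/641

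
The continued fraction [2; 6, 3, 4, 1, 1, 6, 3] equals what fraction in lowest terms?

8159/3780

Fold from the inside: start with 3/1.
  6 + 1/3 = 19/3
  1 + 3/19 = 22/19
  1 + 19/22 = 41/22
  4 + 22/41 = 186/41
  3 + 41/186 = 599/186
  6 + 186/599 = 3780/599
  2 + 599/3780 = 8159/3780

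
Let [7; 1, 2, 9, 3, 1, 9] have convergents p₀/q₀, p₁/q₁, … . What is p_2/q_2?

23/3

Using pₖ = aₖpₖ₋₁ + pₖ₋₂, qₖ = aₖqₖ₋₁ + qₖ₋₂ (with p₋₁=1, p₋₂=0, q₋₁=0, q₋₂=1):
  k=0: a=7, p=7, q=1
  k=1: a=1, p=8, q=1
  k=2: a=2, p=23, q=3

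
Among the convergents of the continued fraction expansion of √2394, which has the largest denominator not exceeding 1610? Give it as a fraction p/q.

67081/1371

√2394 = [48; 1, 12, 1, 96, …] (period length 4).
Convergents:
  p_0/q_0 = 48/1
  p_1/q_1 = 49/1
  p_2/q_2 = 636/13
  p_3/q_3 = 685/14
  p_4/q_4 = 66396/1357
  p_5/q_5 = 67081/1371
  p_6/q_6 = 871368/17809
q_5 = 1371 ≤ 1610 < 17809 = q_6, so the answer is 67081/1371.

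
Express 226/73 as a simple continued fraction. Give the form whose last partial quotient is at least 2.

[3; 10, 2, 3]

226 = 3*73 + 7
73 = 10*7 + 3
7 = 2*3 + 1
3 = 3*1 + 0  (stop)
So 226/73 = [3; 10, 2, 3].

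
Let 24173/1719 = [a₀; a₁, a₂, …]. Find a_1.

24173 = 14·1719 + 107   →  a_0 = 14
1719 = 16·107 + 7   →  a_1 = 16

16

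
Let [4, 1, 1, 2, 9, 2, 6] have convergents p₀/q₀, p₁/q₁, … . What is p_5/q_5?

Using pₖ = aₖpₖ₋₁ + pₖ₋₂, qₖ = aₖqₖ₋₁ + qₖ₋₂ (with p₋₁=1, p₋₂=0, q₋₁=0, q₋₂=1):
  k=0: a=4, p=4, q=1
  k=1: a=1, p=5, q=1
  k=2: a=1, p=9, q=2
  k=3: a=2, p=23, q=5
  k=4: a=9, p=216, q=47
  k=5: a=2, p=455, q=99

455/99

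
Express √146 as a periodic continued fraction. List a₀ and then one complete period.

[12; 12, 24]

a₀ = ⌊√146⌋ = 12.
With m₀=0, d₀=1 and mₖ₊₁ = dₖaₖ − mₖ, dₖ₊₁ = (n − mₖ₊₁²)/dₖ, aₖ₊₁ = ⌊(a₀+mₖ₊₁)/dₖ₊₁⌋:
  k=1: m=12, d=2, a=12
  k=2: m=12, d=1, a=24
d=1 and a=2a₀=24 at k=2, so the next step gives (m, d) = (12, 2) again — its k=1 value — and the period has length 2.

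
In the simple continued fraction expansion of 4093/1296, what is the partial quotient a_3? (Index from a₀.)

9

4093 = 3·1296 + 205   →  a_0 = 3
1296 = 6·205 + 66   →  a_1 = 6
205 = 3·66 + 7   →  a_2 = 3
66 = 9·7 + 3   →  a_3 = 9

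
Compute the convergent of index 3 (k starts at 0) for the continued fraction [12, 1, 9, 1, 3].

Using pₖ = aₖpₖ₋₁ + pₖ₋₂, qₖ = aₖqₖ₋₁ + qₖ₋₂ (with p₋₁=1, p₋₂=0, q₋₁=0, q₋₂=1):
  k=0: a=12, p=12, q=1
  k=1: a=1, p=13, q=1
  k=2: a=9, p=129, q=10
  k=3: a=1, p=142, q=11

142/11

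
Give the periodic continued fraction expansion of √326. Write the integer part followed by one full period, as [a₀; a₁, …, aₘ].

[18; 18, 36]

a₀ = ⌊√326⌋ = 18.
With m₀=0, d₀=1 and mₖ₊₁ = dₖaₖ − mₖ, dₖ₊₁ = (n − mₖ₊₁²)/dₖ, aₖ₊₁ = ⌊(a₀+mₖ₊₁)/dₖ₊₁⌋:
  k=1: m=18, d=2, a=18
  k=2: m=18, d=1, a=36
d=1 and a=2a₀=36 at k=2, so the next step gives (m, d) = (18, 2) again — its k=1 value — and the period has length 2.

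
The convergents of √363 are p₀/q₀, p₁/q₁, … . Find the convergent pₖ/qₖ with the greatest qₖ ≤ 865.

√363 = [19; 19, 38, …] (period length 2).
Convergents:
  p_0/q_0 = 19/1
  p_1/q_1 = 362/19
  p_2/q_2 = 13775/723
  p_3/q_3 = 262087/13756
q_2 = 723 ≤ 865 < 13756 = q_3, so the answer is 13775/723.

13775/723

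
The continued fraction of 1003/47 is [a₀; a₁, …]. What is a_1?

2

1003 = 21·47 + 16   →  a_0 = 21
47 = 2·16 + 15   →  a_1 = 2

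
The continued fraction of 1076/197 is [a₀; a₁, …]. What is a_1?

2

1076 = 5·197 + 91   →  a_0 = 5
197 = 2·91 + 15   →  a_1 = 2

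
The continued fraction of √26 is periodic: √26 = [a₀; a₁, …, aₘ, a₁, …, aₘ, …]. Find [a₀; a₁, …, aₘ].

a₀ = ⌊√26⌋ = 5.
With m₀=0, d₀=1 and mₖ₊₁ = dₖaₖ − mₖ, dₖ₊₁ = (n − mₖ₊₁²)/dₖ, aₖ₊₁ = ⌊(a₀+mₖ₊₁)/dₖ₊₁⌋:
  k=1: m=5, d=1, a=10
d=1 and a=2a₀=10 at k=1, so the next step gives (m, d) = (5, 1) again — its k=1 value — and the period has length 1.

[5; 10]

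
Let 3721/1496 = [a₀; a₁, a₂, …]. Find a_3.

3721 = 2·1496 + 729   →  a_0 = 2
1496 = 2·729 + 38   →  a_1 = 2
729 = 19·38 + 7   →  a_2 = 19
38 = 5·7 + 3   →  a_3 = 5

5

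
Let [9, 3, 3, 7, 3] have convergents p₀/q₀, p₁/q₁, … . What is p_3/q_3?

Using pₖ = aₖpₖ₋₁ + pₖ₋₂, qₖ = aₖqₖ₋₁ + qₖ₋₂ (with p₋₁=1, p₋₂=0, q₋₁=0, q₋₂=1):
  k=0: a=9, p=9, q=1
  k=1: a=3, p=28, q=3
  k=2: a=3, p=93, q=10
  k=3: a=7, p=679, q=73

679/73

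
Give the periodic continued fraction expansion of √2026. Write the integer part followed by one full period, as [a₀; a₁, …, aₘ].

a₀ = ⌊√2026⌋ = 45.
With m₀=0, d₀=1 and mₖ₊₁ = dₖaₖ − mₖ, dₖ₊₁ = (n − mₖ₊₁²)/dₖ, aₖ₊₁ = ⌊(a₀+mₖ₊₁)/dₖ₊₁⌋:
  k=1: m=45, d=1, a=90
d=1 and a=2a₀=90 at k=1, so the next step gives (m, d) = (45, 1) again — its k=1 value — and the period has length 1.

[45; 90]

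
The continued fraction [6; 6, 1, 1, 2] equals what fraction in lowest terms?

203/33

Using pₖ = aₖpₖ₋₁ + pₖ₋₂ and qₖ = aₖqₖ₋₁ + qₖ₋₂:
  k=0: a=6, p=6, q=1
  k=1: a=6, p=37, q=6
  k=2: a=1, p=43, q=7
  k=3: a=1, p=80, q=13
  k=4: a=2, p=203, q=33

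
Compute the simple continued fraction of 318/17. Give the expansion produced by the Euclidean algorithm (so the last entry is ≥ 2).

[18; 1, 2, 2, 2]

318 = 18*17 + 12
17 = 1*12 + 5
12 = 2*5 + 2
5 = 2*2 + 1
2 = 2*1 + 0  (stop)
So 318/17 = [18; 1, 2, 2, 2].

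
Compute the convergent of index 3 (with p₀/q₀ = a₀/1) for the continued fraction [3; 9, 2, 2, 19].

146/47

Using pₖ = aₖpₖ₋₁ + pₖ₋₂, qₖ = aₖqₖ₋₁ + qₖ₋₂ (with p₋₁=1, p₋₂=0, q₋₁=0, q₋₂=1):
  k=0: a=3, p=3, q=1
  k=1: a=9, p=28, q=9
  k=2: a=2, p=59, q=19
  k=3: a=2, p=146, q=47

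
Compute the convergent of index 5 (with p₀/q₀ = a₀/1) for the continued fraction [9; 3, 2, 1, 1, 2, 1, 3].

409/44

Using pₖ = aₖpₖ₋₁ + pₖ₋₂, qₖ = aₖqₖ₋₁ + qₖ₋₂ (with p₋₁=1, p₋₂=0, q₋₁=0, q₋₂=1):
  k=0: a=9, p=9, q=1
  k=1: a=3, p=28, q=3
  k=2: a=2, p=65, q=7
  k=3: a=1, p=93, q=10
  k=4: a=1, p=158, q=17
  k=5: a=2, p=409, q=44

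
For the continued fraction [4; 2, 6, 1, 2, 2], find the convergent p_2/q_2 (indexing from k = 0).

58/13

Using pₖ = aₖpₖ₋₁ + pₖ₋₂, qₖ = aₖqₖ₋₁ + qₖ₋₂ (with p₋₁=1, p₋₂=0, q₋₁=0, q₋₂=1):
  k=0: a=4, p=4, q=1
  k=1: a=2, p=9, q=2
  k=2: a=6, p=58, q=13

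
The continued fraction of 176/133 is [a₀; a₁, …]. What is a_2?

10

176 = 1·133 + 43   →  a_0 = 1
133 = 3·43 + 4   →  a_1 = 3
43 = 10·4 + 3   →  a_2 = 10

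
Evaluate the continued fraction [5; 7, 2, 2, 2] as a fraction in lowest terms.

457/89

Fold from the inside: start with 2/1.
  2 + 1/2 = 5/2
  2 + 2/5 = 12/5
  7 + 5/12 = 89/12
  5 + 12/89 = 457/89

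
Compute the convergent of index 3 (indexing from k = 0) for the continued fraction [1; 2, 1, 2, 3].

11/8

Using pₖ = aₖpₖ₋₁ + pₖ₋₂, qₖ = aₖqₖ₋₁ + qₖ₋₂ (with p₋₁=1, p₋₂=0, q₋₁=0, q₋₂=1):
  k=0: a=1, p=1, q=1
  k=1: a=2, p=3, q=2
  k=2: a=1, p=4, q=3
  k=3: a=2, p=11, q=8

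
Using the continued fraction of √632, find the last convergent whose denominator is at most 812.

√632 = [25; 7, 6, 7, 50, …] (period length 4).
Convergents:
  p_0/q_0 = 25/1
  p_1/q_1 = 176/7
  p_2/q_2 = 1081/43
  p_3/q_3 = 7743/308
  p_4/q_4 = 388231/15443
q_3 = 308 ≤ 812 < 15443 = q_4, so the answer is 7743/308.

7743/308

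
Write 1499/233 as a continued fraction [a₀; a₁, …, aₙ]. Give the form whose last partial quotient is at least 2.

1499 = 6×233 + 101
233 = 2×101 + 31
101 = 3×31 + 8
31 = 3×8 + 7
8 = 1×7 + 1
7 = 7×1 + 0  (stop)
So 1499/233 = [6; 2, 3, 3, 1, 7].

[6; 2, 3, 3, 1, 7]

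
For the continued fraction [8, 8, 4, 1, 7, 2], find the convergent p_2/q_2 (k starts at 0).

268/33

Using pₖ = aₖpₖ₋₁ + pₖ₋₂, qₖ = aₖqₖ₋₁ + qₖ₋₂ (with p₋₁=1, p₋₂=0, q₋₁=0, q₋₂=1):
  k=0: a=8, p=8, q=1
  k=1: a=8, p=65, q=8
  k=2: a=4, p=268, q=33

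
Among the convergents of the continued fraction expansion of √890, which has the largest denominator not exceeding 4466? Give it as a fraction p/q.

64081/2148

√890 = [29; 1, 4, 1, 58, …] (period length 4).
Convergents:
  p_0/q_0 = 29/1
  p_1/q_1 = 30/1
  p_2/q_2 = 149/5
  p_3/q_3 = 179/6
  p_4/q_4 = 10531/353
  p_5/q_5 = 10710/359
  p_6/q_6 = 53371/1789
  p_7/q_7 = 64081/2148
  p_8/q_8 = 3770069/126373
q_7 = 2148 ≤ 4466 < 126373 = q_8, so the answer is 64081/2148.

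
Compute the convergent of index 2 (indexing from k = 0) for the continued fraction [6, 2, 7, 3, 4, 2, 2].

97/15

Using pₖ = aₖpₖ₋₁ + pₖ₋₂, qₖ = aₖqₖ₋₁ + qₖ₋₂ (with p₋₁=1, p₋₂=0, q₋₁=0, q₋₂=1):
  k=0: a=6, p=6, q=1
  k=1: a=2, p=13, q=2
  k=2: a=7, p=97, q=15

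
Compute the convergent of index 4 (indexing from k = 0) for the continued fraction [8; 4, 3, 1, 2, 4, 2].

387/47

Using pₖ = aₖpₖ₋₁ + pₖ₋₂, qₖ = aₖqₖ₋₁ + qₖ₋₂ (with p₋₁=1, p₋₂=0, q₋₁=0, q₋₂=1):
  k=0: a=8, p=8, q=1
  k=1: a=4, p=33, q=4
  k=2: a=3, p=107, q=13
  k=3: a=1, p=140, q=17
  k=4: a=2, p=387, q=47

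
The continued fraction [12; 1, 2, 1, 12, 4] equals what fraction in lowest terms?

2651/208

Using pₖ = aₖpₖ₋₁ + pₖ₋₂ and qₖ = aₖqₖ₋₁ + qₖ₋₂:
  k=0: a=12, p=12, q=1
  k=1: a=1, p=13, q=1
  k=2: a=2, p=38, q=3
  k=3: a=1, p=51, q=4
  k=4: a=12, p=650, q=51
  k=5: a=4, p=2651, q=208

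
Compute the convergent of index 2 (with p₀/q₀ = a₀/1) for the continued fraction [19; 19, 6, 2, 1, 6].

2191/115

Using pₖ = aₖpₖ₋₁ + pₖ₋₂, qₖ = aₖqₖ₋₁ + qₖ₋₂ (with p₋₁=1, p₋₂=0, q₋₁=0, q₋₂=1):
  k=0: a=19, p=19, q=1
  k=1: a=19, p=362, q=19
  k=2: a=6, p=2191, q=115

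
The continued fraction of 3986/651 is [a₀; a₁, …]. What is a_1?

8

3986 = 6·651 + 80   →  a_0 = 6
651 = 8·80 + 11   →  a_1 = 8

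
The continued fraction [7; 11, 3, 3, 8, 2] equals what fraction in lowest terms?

Fold from the inside: start with 2/1.
  8 + 1/2 = 17/2
  3 + 2/17 = 53/17
  3 + 17/53 = 176/53
  11 + 53/176 = 1989/176
  7 + 176/1989 = 14099/1989

14099/1989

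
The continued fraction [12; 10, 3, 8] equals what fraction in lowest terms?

Using pₖ = aₖpₖ₋₁ + pₖ₋₂ and qₖ = aₖqₖ₋₁ + qₖ₋₂:
  k=0: a=12, p=12, q=1
  k=1: a=10, p=121, q=10
  k=2: a=3, p=375, q=31
  k=3: a=8, p=3121, q=258

3121/258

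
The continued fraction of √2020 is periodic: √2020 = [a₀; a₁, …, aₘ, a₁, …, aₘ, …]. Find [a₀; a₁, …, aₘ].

[44; 1, 16, 1, 88]

a₀ = ⌊√2020⌋ = 44.
With m₀=0, d₀=1 and mₖ₊₁ = dₖaₖ − mₖ, dₖ₊₁ = (n − mₖ₊₁²)/dₖ, aₖ₊₁ = ⌊(a₀+mₖ₊₁)/dₖ₊₁⌋:
  k=1: m=44, d=84, a=1
  k=2: m=40, d=5, a=16
  k=3: m=40, d=84, a=1
  k=4: m=44, d=1, a=88
d=1 and a=2a₀=88 at k=4, so the next step gives (m, d) = (44, 84) again — its k=1 value — and the period has length 4.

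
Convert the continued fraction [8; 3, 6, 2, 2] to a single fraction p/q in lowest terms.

Fold from the inside: start with 2/1.
  2 + 1/2 = 5/2
  6 + 2/5 = 32/5
  3 + 5/32 = 101/32
  8 + 32/101 = 840/101

840/101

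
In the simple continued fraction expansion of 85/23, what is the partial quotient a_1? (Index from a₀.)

1

85 = 3·23 + 16   →  a_0 = 3
23 = 1·16 + 7   →  a_1 = 1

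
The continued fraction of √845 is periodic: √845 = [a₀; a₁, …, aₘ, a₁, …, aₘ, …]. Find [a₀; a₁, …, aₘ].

a₀ = ⌊√845⌋ = 29.
With m₀=0, d₀=1 and mₖ₊₁ = dₖaₖ − mₖ, dₖ₊₁ = (n − mₖ₊₁²)/dₖ, aₖ₊₁ = ⌊(a₀+mₖ₊₁)/dₖ₊₁⌋:
  k=1: m=29, d=4, a=14
  k=2: m=27, d=29, a=1
  k=3: m=2, d=29, a=1
  k=4: m=27, d=4, a=14
  k=5: m=29, d=1, a=58
d=1 and a=2a₀=58 at k=5, so the next step gives (m, d) = (29, 4) again — its k=1 value — and the period has length 5.

[29; 14, 1, 1, 14, 58]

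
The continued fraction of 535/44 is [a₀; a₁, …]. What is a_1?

6

535 = 12·44 + 7   →  a_0 = 12
44 = 6·7 + 2   →  a_1 = 6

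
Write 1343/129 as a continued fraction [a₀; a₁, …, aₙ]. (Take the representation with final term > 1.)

[10; 2, 2, 3, 3, 2]

1343 = 10*129 + 53
129 = 2*53 + 23
53 = 2*23 + 7
23 = 3*7 + 2
7 = 3*2 + 1
2 = 2*1 + 0  (stop)
So 1343/129 = [10; 2, 2, 3, 3, 2].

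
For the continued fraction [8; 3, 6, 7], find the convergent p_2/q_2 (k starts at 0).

Using pₖ = aₖpₖ₋₁ + pₖ₋₂, qₖ = aₖqₖ₋₁ + qₖ₋₂ (with p₋₁=1, p₋₂=0, q₋₁=0, q₋₂=1):
  k=0: a=8, p=8, q=1
  k=1: a=3, p=25, q=3
  k=2: a=6, p=158, q=19

158/19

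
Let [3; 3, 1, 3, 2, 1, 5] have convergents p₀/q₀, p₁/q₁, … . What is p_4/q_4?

111/34

Using pₖ = aₖpₖ₋₁ + pₖ₋₂, qₖ = aₖqₖ₋₁ + qₖ₋₂ (with p₋₁=1, p₋₂=0, q₋₁=0, q₋₂=1):
  k=0: a=3, p=3, q=1
  k=1: a=3, p=10, q=3
  k=2: a=1, p=13, q=4
  k=3: a=3, p=49, q=15
  k=4: a=2, p=111, q=34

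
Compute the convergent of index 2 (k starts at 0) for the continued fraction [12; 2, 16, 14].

412/33

Using pₖ = aₖpₖ₋₁ + pₖ₋₂, qₖ = aₖqₖ₋₁ + qₖ₋₂ (with p₋₁=1, p₋₂=0, q₋₁=0, q₋₂=1):
  k=0: a=12, p=12, q=1
  k=1: a=2, p=25, q=2
  k=2: a=16, p=412, q=33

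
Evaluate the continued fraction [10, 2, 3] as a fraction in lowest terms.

Fold from the inside: start with 3/1.
  2 + 1/3 = 7/3
  10 + 3/7 = 73/7

73/7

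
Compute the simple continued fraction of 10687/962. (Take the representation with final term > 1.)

10687 = 11×962 + 105
962 = 9×105 + 17
105 = 6×17 + 3
17 = 5×3 + 2
3 = 1×2 + 1
2 = 2×1 + 0  (stop)
So 10687/962 = [11; 9, 6, 5, 1, 2].

[11; 9, 6, 5, 1, 2]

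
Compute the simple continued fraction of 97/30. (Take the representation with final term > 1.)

97 = 3×30 + 7
30 = 4×7 + 2
7 = 3×2 + 1
2 = 2×1 + 0  (stop)
So 97/30 = [3; 4, 3, 2].

[3; 4, 3, 2]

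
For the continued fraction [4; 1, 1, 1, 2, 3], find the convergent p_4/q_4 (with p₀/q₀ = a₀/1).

37/8

Using pₖ = aₖpₖ₋₁ + pₖ₋₂, qₖ = aₖqₖ₋₁ + qₖ₋₂ (with p₋₁=1, p₋₂=0, q₋₁=0, q₋₂=1):
  k=0: a=4, p=4, q=1
  k=1: a=1, p=5, q=1
  k=2: a=1, p=9, q=2
  k=3: a=1, p=14, q=3
  k=4: a=2, p=37, q=8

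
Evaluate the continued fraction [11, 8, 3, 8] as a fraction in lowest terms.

Fold from the inside: start with 8/1.
  3 + 1/8 = 25/8
  8 + 8/25 = 208/25
  11 + 25/208 = 2313/208

2313/208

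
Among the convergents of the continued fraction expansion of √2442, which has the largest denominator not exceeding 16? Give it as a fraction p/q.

√2442 = [49; 2, 2, 2, 98, …] (period length 4).
Convergents:
  p_0/q_0 = 49/1
  p_1/q_1 = 99/2
  p_2/q_2 = 247/5
  p_3/q_3 = 593/12
  p_4/q_4 = 58361/1181
q_3 = 12 ≤ 16 < 1181 = q_4, so the answer is 593/12.

593/12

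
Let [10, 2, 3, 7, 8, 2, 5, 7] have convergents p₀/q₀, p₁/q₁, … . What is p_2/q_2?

73/7

Using pₖ = aₖpₖ₋₁ + pₖ₋₂, qₖ = aₖqₖ₋₁ + qₖ₋₂ (with p₋₁=1, p₋₂=0, q₋₁=0, q₋₂=1):
  k=0: a=10, p=10, q=1
  k=1: a=2, p=21, q=2
  k=2: a=3, p=73, q=7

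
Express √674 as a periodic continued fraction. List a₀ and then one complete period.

[25; 1, 24, 1, 50]

a₀ = ⌊√674⌋ = 25.
With m₀=0, d₀=1 and mₖ₊₁ = dₖaₖ − mₖ, dₖ₊₁ = (n − mₖ₊₁²)/dₖ, aₖ₊₁ = ⌊(a₀+mₖ₊₁)/dₖ₊₁⌋:
  k=1: m=25, d=49, a=1
  k=2: m=24, d=2, a=24
  k=3: m=24, d=49, a=1
  k=4: m=25, d=1, a=50
d=1 and a=2a₀=50 at k=4, so the next step gives (m, d) = (25, 49) again — its k=1 value — and the period has length 4.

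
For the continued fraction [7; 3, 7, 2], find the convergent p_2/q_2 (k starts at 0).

Using pₖ = aₖpₖ₋₁ + pₖ₋₂, qₖ = aₖqₖ₋₁ + qₖ₋₂ (with p₋₁=1, p₋₂=0, q₋₁=0, q₋₂=1):
  k=0: a=7, p=7, q=1
  k=1: a=3, p=22, q=3
  k=2: a=7, p=161, q=22

161/22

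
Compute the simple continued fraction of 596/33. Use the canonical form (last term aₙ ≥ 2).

[18; 16, 2]

596 = 18*33 + 2
33 = 16*2 + 1
2 = 2*1 + 0  (stop)
So 596/33 = [18; 16, 2].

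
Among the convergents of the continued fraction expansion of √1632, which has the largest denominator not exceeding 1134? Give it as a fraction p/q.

√1632 = [40; 2, 1, 1, 19, 1, 1, 2, 80, …] (period length 8).
Convergents:
  p_0/q_0 = 40/1
  p_1/q_1 = 81/2
  p_2/q_2 = 121/3
  p_3/q_3 = 202/5
  p_4/q_4 = 3959/98
  p_5/q_5 = 4161/103
  p_6/q_6 = 8120/201
  p_7/q_7 = 20401/505
  p_8/q_8 = 1640200/40601
q_7 = 505 ≤ 1134 < 40601 = q_8, so the answer is 20401/505.

20401/505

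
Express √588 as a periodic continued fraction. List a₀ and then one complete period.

a₀ = ⌊√588⌋ = 24.
With m₀=0, d₀=1 and mₖ₊₁ = dₖaₖ − mₖ, dₖ₊₁ = (n − mₖ₊₁²)/dₖ, aₖ₊₁ = ⌊(a₀+mₖ₊₁)/dₖ₊₁⌋:
  k=1: m=24, d=12, a=4
  k=2: m=24, d=1, a=48
d=1 and a=2a₀=48 at k=2, so the next step gives (m, d) = (24, 12) again — its k=1 value — and the period has length 2.

[24; 4, 48]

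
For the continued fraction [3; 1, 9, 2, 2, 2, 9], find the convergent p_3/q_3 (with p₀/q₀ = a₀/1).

Using pₖ = aₖpₖ₋₁ + pₖ₋₂, qₖ = aₖqₖ₋₁ + qₖ₋₂ (with p₋₁=1, p₋₂=0, q₋₁=0, q₋₂=1):
  k=0: a=3, p=3, q=1
  k=1: a=1, p=4, q=1
  k=2: a=9, p=39, q=10
  k=3: a=2, p=82, q=21

82/21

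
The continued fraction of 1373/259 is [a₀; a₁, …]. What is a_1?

3

1373 = 5·259 + 78   →  a_0 = 5
259 = 3·78 + 25   →  a_1 = 3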